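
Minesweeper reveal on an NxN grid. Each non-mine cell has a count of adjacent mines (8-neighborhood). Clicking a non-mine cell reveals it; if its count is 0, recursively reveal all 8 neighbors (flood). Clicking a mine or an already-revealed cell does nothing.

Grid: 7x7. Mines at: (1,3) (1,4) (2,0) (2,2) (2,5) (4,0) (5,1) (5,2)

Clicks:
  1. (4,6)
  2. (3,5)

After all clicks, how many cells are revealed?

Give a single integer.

Answer: 16

Derivation:
Click 1 (4,6) count=0: revealed 16 new [(3,3) (3,4) (3,5) (3,6) (4,3) (4,4) (4,5) (4,6) (5,3) (5,4) (5,5) (5,6) (6,3) (6,4) (6,5) (6,6)] -> total=16
Click 2 (3,5) count=1: revealed 0 new [(none)] -> total=16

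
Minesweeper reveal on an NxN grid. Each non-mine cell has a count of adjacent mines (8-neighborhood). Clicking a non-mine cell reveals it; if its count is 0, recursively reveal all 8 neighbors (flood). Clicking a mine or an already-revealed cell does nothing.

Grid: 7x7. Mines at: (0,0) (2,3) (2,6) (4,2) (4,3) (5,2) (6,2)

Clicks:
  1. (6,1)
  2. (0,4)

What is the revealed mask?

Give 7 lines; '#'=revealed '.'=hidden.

Answer: .######
.######
.......
.......
.......
.......
.#.....

Derivation:
Click 1 (6,1) count=2: revealed 1 new [(6,1)] -> total=1
Click 2 (0,4) count=0: revealed 12 new [(0,1) (0,2) (0,3) (0,4) (0,5) (0,6) (1,1) (1,2) (1,3) (1,4) (1,5) (1,6)] -> total=13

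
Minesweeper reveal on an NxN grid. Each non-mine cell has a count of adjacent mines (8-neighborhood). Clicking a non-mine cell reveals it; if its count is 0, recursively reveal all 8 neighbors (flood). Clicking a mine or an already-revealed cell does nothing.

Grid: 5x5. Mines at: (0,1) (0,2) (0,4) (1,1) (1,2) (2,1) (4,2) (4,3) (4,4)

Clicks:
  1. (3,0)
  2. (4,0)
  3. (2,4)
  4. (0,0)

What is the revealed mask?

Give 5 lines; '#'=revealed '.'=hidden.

Click 1 (3,0) count=1: revealed 1 new [(3,0)] -> total=1
Click 2 (4,0) count=0: revealed 3 new [(3,1) (4,0) (4,1)] -> total=4
Click 3 (2,4) count=0: revealed 6 new [(1,3) (1,4) (2,3) (2,4) (3,3) (3,4)] -> total=10
Click 4 (0,0) count=2: revealed 1 new [(0,0)] -> total=11

Answer: #....
...##
...##
##.##
##...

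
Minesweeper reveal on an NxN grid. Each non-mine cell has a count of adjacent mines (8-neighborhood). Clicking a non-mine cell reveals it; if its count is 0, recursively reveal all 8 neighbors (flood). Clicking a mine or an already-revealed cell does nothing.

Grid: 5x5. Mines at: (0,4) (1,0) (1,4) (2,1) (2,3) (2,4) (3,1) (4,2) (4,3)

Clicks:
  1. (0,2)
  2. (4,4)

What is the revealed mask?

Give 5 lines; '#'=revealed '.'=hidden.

Answer: .###.
.###.
.....
.....
....#

Derivation:
Click 1 (0,2) count=0: revealed 6 new [(0,1) (0,2) (0,3) (1,1) (1,2) (1,3)] -> total=6
Click 2 (4,4) count=1: revealed 1 new [(4,4)] -> total=7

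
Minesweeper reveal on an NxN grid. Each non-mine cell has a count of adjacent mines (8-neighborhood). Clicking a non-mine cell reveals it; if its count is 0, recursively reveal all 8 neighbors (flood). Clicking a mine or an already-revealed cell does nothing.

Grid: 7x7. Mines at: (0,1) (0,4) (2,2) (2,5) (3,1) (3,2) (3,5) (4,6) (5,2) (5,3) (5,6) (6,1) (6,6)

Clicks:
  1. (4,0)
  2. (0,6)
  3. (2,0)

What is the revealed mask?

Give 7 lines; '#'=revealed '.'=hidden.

Click 1 (4,0) count=1: revealed 1 new [(4,0)] -> total=1
Click 2 (0,6) count=0: revealed 4 new [(0,5) (0,6) (1,5) (1,6)] -> total=5
Click 3 (2,0) count=1: revealed 1 new [(2,0)] -> total=6

Answer: .....##
.....##
#......
.......
#......
.......
.......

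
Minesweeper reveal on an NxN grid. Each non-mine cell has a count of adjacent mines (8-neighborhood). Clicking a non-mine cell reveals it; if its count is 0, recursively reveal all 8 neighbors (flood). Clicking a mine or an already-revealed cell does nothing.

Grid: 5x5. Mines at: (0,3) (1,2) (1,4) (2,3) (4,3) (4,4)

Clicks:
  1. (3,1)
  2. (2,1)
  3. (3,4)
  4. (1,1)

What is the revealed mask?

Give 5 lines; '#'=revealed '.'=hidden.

Answer: ##...
##...
###..
###.#
###..

Derivation:
Click 1 (3,1) count=0: revealed 13 new [(0,0) (0,1) (1,0) (1,1) (2,0) (2,1) (2,2) (3,0) (3,1) (3,2) (4,0) (4,1) (4,2)] -> total=13
Click 2 (2,1) count=1: revealed 0 new [(none)] -> total=13
Click 3 (3,4) count=3: revealed 1 new [(3,4)] -> total=14
Click 4 (1,1) count=1: revealed 0 new [(none)] -> total=14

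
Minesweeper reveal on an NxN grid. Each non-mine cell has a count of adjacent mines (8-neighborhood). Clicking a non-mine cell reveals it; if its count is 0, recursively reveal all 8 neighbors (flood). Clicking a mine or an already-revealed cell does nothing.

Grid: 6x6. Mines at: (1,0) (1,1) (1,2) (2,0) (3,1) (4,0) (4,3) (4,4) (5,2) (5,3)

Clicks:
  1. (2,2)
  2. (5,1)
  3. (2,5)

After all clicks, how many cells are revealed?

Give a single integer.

Click 1 (2,2) count=3: revealed 1 new [(2,2)] -> total=1
Click 2 (5,1) count=2: revealed 1 new [(5,1)] -> total=2
Click 3 (2,5) count=0: revealed 12 new [(0,3) (0,4) (0,5) (1,3) (1,4) (1,5) (2,3) (2,4) (2,5) (3,3) (3,4) (3,5)] -> total=14

Answer: 14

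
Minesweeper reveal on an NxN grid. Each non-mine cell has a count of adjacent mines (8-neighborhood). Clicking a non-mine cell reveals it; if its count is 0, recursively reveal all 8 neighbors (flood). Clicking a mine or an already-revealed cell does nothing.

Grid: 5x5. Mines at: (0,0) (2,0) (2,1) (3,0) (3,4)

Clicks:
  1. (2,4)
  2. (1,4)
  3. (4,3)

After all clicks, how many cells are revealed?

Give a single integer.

Click 1 (2,4) count=1: revealed 1 new [(2,4)] -> total=1
Click 2 (1,4) count=0: revealed 10 new [(0,1) (0,2) (0,3) (0,4) (1,1) (1,2) (1,3) (1,4) (2,2) (2,3)] -> total=11
Click 3 (4,3) count=1: revealed 1 new [(4,3)] -> total=12

Answer: 12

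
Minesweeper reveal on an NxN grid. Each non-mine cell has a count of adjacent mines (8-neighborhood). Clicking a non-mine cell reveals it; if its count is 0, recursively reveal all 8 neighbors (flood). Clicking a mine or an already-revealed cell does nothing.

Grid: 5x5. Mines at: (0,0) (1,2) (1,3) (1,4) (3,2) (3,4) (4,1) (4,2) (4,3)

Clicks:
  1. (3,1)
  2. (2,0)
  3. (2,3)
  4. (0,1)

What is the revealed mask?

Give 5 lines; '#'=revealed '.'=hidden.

Answer: .#...
##...
##.#.
##...
.....

Derivation:
Click 1 (3,1) count=3: revealed 1 new [(3,1)] -> total=1
Click 2 (2,0) count=0: revealed 5 new [(1,0) (1,1) (2,0) (2,1) (3,0)] -> total=6
Click 3 (2,3) count=5: revealed 1 new [(2,3)] -> total=7
Click 4 (0,1) count=2: revealed 1 new [(0,1)] -> total=8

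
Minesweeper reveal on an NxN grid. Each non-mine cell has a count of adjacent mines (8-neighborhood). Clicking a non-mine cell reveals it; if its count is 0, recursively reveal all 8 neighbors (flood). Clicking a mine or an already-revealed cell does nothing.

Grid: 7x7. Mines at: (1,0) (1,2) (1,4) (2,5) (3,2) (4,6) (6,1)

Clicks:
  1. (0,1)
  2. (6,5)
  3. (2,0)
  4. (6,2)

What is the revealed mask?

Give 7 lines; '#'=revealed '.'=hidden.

Click 1 (0,1) count=2: revealed 1 new [(0,1)] -> total=1
Click 2 (6,5) count=0: revealed 17 new [(3,3) (3,4) (3,5) (4,2) (4,3) (4,4) (4,5) (5,2) (5,3) (5,4) (5,5) (5,6) (6,2) (6,3) (6,4) (6,5) (6,6)] -> total=18
Click 3 (2,0) count=1: revealed 1 new [(2,0)] -> total=19
Click 4 (6,2) count=1: revealed 0 new [(none)] -> total=19

Answer: .#.....
.......
#......
...###.
..####.
..#####
..#####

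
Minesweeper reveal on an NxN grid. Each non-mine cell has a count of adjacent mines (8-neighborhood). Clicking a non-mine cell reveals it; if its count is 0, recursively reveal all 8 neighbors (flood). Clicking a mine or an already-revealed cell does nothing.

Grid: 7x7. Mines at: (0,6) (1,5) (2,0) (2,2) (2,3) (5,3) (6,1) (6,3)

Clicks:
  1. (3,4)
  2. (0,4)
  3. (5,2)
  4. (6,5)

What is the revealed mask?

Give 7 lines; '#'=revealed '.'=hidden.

Click 1 (3,4) count=1: revealed 1 new [(3,4)] -> total=1
Click 2 (0,4) count=1: revealed 1 new [(0,4)] -> total=2
Click 3 (5,2) count=3: revealed 1 new [(5,2)] -> total=3
Click 4 (6,5) count=0: revealed 14 new [(2,4) (2,5) (2,6) (3,5) (3,6) (4,4) (4,5) (4,6) (5,4) (5,5) (5,6) (6,4) (6,5) (6,6)] -> total=17

Answer: ....#..
.......
....###
....###
....###
..#.###
....###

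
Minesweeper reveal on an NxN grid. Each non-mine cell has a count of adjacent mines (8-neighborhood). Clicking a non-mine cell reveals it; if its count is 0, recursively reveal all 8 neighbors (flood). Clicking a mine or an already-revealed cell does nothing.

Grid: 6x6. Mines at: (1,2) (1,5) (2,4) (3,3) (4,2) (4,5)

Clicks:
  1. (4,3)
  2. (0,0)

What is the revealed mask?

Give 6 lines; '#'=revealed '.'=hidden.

Answer: ##....
##....
##....
##....
##.#..
##....

Derivation:
Click 1 (4,3) count=2: revealed 1 new [(4,3)] -> total=1
Click 2 (0,0) count=0: revealed 12 new [(0,0) (0,1) (1,0) (1,1) (2,0) (2,1) (3,0) (3,1) (4,0) (4,1) (5,0) (5,1)] -> total=13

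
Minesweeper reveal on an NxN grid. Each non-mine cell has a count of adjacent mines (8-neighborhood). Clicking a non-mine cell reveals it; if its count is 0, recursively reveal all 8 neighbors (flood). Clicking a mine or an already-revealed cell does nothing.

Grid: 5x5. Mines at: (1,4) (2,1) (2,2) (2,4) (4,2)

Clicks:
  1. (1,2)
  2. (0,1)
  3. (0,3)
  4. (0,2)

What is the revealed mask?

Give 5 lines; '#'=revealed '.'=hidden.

Answer: ####.
####.
.....
.....
.....

Derivation:
Click 1 (1,2) count=2: revealed 1 new [(1,2)] -> total=1
Click 2 (0,1) count=0: revealed 7 new [(0,0) (0,1) (0,2) (0,3) (1,0) (1,1) (1,3)] -> total=8
Click 3 (0,3) count=1: revealed 0 new [(none)] -> total=8
Click 4 (0,2) count=0: revealed 0 new [(none)] -> total=8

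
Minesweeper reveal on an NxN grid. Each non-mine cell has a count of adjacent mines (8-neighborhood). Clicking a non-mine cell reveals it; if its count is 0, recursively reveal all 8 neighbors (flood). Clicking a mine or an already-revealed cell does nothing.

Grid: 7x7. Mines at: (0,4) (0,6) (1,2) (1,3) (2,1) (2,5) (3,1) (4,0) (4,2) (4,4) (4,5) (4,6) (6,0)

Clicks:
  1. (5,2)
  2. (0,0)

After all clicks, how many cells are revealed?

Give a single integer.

Answer: 5

Derivation:
Click 1 (5,2) count=1: revealed 1 new [(5,2)] -> total=1
Click 2 (0,0) count=0: revealed 4 new [(0,0) (0,1) (1,0) (1,1)] -> total=5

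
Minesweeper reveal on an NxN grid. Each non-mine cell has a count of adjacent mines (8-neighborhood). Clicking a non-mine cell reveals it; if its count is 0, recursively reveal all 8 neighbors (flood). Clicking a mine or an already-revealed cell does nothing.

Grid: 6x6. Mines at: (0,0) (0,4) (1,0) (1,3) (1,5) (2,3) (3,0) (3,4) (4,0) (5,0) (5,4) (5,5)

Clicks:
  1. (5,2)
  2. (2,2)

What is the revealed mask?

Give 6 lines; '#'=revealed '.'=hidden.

Answer: ......
......
..#...
.###..
.###..
.###..

Derivation:
Click 1 (5,2) count=0: revealed 9 new [(3,1) (3,2) (3,3) (4,1) (4,2) (4,3) (5,1) (5,2) (5,3)] -> total=9
Click 2 (2,2) count=2: revealed 1 new [(2,2)] -> total=10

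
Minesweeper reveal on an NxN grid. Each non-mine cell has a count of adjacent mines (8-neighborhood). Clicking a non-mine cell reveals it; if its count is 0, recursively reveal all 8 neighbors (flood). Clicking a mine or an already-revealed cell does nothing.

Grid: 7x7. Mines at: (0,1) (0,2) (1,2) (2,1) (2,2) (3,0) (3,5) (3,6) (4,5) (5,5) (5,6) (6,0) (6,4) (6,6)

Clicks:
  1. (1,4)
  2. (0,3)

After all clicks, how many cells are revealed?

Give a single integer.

Click 1 (1,4) count=0: revealed 12 new [(0,3) (0,4) (0,5) (0,6) (1,3) (1,4) (1,5) (1,6) (2,3) (2,4) (2,5) (2,6)] -> total=12
Click 2 (0,3) count=2: revealed 0 new [(none)] -> total=12

Answer: 12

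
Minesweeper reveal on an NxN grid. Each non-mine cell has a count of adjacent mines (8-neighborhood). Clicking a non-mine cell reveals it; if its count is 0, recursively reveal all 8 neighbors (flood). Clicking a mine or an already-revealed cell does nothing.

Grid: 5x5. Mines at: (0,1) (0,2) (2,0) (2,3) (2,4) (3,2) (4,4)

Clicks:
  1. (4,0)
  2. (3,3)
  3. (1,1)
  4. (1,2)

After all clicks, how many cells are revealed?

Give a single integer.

Click 1 (4,0) count=0: revealed 4 new [(3,0) (3,1) (4,0) (4,1)] -> total=4
Click 2 (3,3) count=4: revealed 1 new [(3,3)] -> total=5
Click 3 (1,1) count=3: revealed 1 new [(1,1)] -> total=6
Click 4 (1,2) count=3: revealed 1 new [(1,2)] -> total=7

Answer: 7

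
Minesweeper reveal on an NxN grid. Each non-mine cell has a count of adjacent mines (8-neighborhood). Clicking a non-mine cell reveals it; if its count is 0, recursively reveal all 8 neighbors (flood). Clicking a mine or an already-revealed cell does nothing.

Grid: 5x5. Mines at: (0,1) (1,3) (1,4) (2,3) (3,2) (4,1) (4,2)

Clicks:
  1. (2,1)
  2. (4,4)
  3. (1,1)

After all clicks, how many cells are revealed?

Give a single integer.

Answer: 6

Derivation:
Click 1 (2,1) count=1: revealed 1 new [(2,1)] -> total=1
Click 2 (4,4) count=0: revealed 4 new [(3,3) (3,4) (4,3) (4,4)] -> total=5
Click 3 (1,1) count=1: revealed 1 new [(1,1)] -> total=6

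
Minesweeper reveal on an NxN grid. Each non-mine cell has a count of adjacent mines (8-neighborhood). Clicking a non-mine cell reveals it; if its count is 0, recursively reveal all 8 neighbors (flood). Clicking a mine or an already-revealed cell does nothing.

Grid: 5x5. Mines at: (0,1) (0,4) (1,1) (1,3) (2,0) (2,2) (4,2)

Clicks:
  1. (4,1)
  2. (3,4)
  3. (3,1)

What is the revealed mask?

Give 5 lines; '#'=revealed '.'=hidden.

Answer: .....
.....
...##
.#.##
.#.##

Derivation:
Click 1 (4,1) count=1: revealed 1 new [(4,1)] -> total=1
Click 2 (3,4) count=0: revealed 6 new [(2,3) (2,4) (3,3) (3,4) (4,3) (4,4)] -> total=7
Click 3 (3,1) count=3: revealed 1 new [(3,1)] -> total=8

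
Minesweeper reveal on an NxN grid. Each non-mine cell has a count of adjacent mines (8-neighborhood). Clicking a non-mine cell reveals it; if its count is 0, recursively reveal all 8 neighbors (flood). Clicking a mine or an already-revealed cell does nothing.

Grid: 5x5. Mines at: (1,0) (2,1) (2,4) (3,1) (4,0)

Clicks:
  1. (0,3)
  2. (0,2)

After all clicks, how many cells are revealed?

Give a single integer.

Answer: 8

Derivation:
Click 1 (0,3) count=0: revealed 8 new [(0,1) (0,2) (0,3) (0,4) (1,1) (1,2) (1,3) (1,4)] -> total=8
Click 2 (0,2) count=0: revealed 0 new [(none)] -> total=8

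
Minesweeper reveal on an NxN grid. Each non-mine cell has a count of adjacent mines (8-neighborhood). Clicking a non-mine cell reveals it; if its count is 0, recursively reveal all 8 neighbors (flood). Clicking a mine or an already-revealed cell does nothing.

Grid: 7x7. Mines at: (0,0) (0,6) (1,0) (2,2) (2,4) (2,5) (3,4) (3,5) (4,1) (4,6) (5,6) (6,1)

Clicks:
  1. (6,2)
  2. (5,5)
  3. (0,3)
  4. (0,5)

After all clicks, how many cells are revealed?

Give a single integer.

Click 1 (6,2) count=1: revealed 1 new [(6,2)] -> total=1
Click 2 (5,5) count=2: revealed 1 new [(5,5)] -> total=2
Click 3 (0,3) count=0: revealed 10 new [(0,1) (0,2) (0,3) (0,4) (0,5) (1,1) (1,2) (1,3) (1,4) (1,5)] -> total=12
Click 4 (0,5) count=1: revealed 0 new [(none)] -> total=12

Answer: 12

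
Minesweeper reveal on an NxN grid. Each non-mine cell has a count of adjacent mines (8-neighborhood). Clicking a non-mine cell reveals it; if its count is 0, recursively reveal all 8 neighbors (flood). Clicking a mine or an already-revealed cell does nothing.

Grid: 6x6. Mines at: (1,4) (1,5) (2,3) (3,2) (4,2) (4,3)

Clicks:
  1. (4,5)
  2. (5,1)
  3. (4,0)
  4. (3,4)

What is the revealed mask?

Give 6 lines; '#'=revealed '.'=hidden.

Answer: ####..
####..
###.##
##..##
##..##
##..##

Derivation:
Click 1 (4,5) count=0: revealed 8 new [(2,4) (2,5) (3,4) (3,5) (4,4) (4,5) (5,4) (5,5)] -> total=8
Click 2 (5,1) count=1: revealed 1 new [(5,1)] -> total=9
Click 3 (4,0) count=0: revealed 16 new [(0,0) (0,1) (0,2) (0,3) (1,0) (1,1) (1,2) (1,3) (2,0) (2,1) (2,2) (3,0) (3,1) (4,0) (4,1) (5,0)] -> total=25
Click 4 (3,4) count=2: revealed 0 new [(none)] -> total=25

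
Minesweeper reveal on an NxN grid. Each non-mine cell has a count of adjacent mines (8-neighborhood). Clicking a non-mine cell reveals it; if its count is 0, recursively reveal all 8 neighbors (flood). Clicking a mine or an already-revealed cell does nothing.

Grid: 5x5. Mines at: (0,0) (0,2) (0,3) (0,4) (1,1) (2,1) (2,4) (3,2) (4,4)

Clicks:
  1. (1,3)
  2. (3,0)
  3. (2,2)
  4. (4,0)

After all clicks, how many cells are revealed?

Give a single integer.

Click 1 (1,3) count=4: revealed 1 new [(1,3)] -> total=1
Click 2 (3,0) count=1: revealed 1 new [(3,0)] -> total=2
Click 3 (2,2) count=3: revealed 1 new [(2,2)] -> total=3
Click 4 (4,0) count=0: revealed 3 new [(3,1) (4,0) (4,1)] -> total=6

Answer: 6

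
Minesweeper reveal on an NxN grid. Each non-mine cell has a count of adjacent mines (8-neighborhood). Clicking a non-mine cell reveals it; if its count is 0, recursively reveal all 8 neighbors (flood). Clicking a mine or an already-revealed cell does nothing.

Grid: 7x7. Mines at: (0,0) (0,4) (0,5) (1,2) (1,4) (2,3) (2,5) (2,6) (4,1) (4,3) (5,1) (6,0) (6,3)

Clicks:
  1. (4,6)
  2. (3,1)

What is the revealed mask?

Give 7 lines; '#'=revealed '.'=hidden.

Click 1 (4,6) count=0: revealed 12 new [(3,4) (3,5) (3,6) (4,4) (4,5) (4,6) (5,4) (5,5) (5,6) (6,4) (6,5) (6,6)] -> total=12
Click 2 (3,1) count=1: revealed 1 new [(3,1)] -> total=13

Answer: .......
.......
.......
.#..###
....###
....###
....###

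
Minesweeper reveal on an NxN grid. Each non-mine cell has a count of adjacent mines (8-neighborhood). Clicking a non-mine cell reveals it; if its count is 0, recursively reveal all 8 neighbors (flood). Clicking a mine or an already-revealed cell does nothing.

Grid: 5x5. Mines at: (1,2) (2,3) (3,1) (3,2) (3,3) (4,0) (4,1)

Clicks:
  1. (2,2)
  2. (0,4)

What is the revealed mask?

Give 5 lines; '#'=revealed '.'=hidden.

Click 1 (2,2) count=5: revealed 1 new [(2,2)] -> total=1
Click 2 (0,4) count=0: revealed 4 new [(0,3) (0,4) (1,3) (1,4)] -> total=5

Answer: ...##
...##
..#..
.....
.....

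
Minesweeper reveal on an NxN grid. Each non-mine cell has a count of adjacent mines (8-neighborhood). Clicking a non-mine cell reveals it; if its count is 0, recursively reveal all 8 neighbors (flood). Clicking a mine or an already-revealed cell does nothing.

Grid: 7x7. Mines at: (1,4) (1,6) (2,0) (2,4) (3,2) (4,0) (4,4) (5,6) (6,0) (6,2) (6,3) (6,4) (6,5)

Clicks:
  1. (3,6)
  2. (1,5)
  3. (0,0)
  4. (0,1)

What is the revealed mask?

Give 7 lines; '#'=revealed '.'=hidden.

Answer: ####...
####.#.
.###.##
.....##
.....##
.......
.......

Derivation:
Click 1 (3,6) count=0: revealed 6 new [(2,5) (2,6) (3,5) (3,6) (4,5) (4,6)] -> total=6
Click 2 (1,5) count=3: revealed 1 new [(1,5)] -> total=7
Click 3 (0,0) count=0: revealed 11 new [(0,0) (0,1) (0,2) (0,3) (1,0) (1,1) (1,2) (1,3) (2,1) (2,2) (2,3)] -> total=18
Click 4 (0,1) count=0: revealed 0 new [(none)] -> total=18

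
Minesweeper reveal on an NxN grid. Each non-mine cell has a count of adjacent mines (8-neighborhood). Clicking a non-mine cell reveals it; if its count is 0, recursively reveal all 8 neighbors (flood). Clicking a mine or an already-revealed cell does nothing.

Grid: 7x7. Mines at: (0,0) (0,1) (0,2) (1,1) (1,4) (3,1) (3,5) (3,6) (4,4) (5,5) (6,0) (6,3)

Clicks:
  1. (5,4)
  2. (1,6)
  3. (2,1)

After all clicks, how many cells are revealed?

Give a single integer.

Click 1 (5,4) count=3: revealed 1 new [(5,4)] -> total=1
Click 2 (1,6) count=0: revealed 6 new [(0,5) (0,6) (1,5) (1,6) (2,5) (2,6)] -> total=7
Click 3 (2,1) count=2: revealed 1 new [(2,1)] -> total=8

Answer: 8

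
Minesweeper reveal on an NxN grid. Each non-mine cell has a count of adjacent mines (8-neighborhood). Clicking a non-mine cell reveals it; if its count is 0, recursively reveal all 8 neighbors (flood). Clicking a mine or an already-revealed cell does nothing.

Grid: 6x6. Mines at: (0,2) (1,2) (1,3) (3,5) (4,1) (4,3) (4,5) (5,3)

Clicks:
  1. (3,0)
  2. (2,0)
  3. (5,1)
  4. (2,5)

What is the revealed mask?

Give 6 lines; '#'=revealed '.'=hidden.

Answer: ##....
##....
##...#
##....
......
.#....

Derivation:
Click 1 (3,0) count=1: revealed 1 new [(3,0)] -> total=1
Click 2 (2,0) count=0: revealed 7 new [(0,0) (0,1) (1,0) (1,1) (2,0) (2,1) (3,1)] -> total=8
Click 3 (5,1) count=1: revealed 1 new [(5,1)] -> total=9
Click 4 (2,5) count=1: revealed 1 new [(2,5)] -> total=10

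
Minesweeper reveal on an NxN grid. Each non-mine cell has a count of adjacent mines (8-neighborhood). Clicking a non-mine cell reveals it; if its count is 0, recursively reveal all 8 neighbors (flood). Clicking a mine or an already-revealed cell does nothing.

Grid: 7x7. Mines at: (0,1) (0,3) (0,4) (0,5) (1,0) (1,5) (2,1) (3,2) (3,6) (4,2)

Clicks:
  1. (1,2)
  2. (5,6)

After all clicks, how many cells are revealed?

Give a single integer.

Answer: 29

Derivation:
Click 1 (1,2) count=3: revealed 1 new [(1,2)] -> total=1
Click 2 (5,6) count=0: revealed 28 new [(2,3) (2,4) (2,5) (3,0) (3,1) (3,3) (3,4) (3,5) (4,0) (4,1) (4,3) (4,4) (4,5) (4,6) (5,0) (5,1) (5,2) (5,3) (5,4) (5,5) (5,6) (6,0) (6,1) (6,2) (6,3) (6,4) (6,5) (6,6)] -> total=29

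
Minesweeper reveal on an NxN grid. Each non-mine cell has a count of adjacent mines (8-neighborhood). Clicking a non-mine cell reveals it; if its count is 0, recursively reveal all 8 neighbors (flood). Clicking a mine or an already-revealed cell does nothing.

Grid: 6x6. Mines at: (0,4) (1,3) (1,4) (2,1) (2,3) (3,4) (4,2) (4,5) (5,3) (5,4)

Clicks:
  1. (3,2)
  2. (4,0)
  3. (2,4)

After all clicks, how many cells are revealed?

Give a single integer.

Click 1 (3,2) count=3: revealed 1 new [(3,2)] -> total=1
Click 2 (4,0) count=0: revealed 6 new [(3,0) (3,1) (4,0) (4,1) (5,0) (5,1)] -> total=7
Click 3 (2,4) count=4: revealed 1 new [(2,4)] -> total=8

Answer: 8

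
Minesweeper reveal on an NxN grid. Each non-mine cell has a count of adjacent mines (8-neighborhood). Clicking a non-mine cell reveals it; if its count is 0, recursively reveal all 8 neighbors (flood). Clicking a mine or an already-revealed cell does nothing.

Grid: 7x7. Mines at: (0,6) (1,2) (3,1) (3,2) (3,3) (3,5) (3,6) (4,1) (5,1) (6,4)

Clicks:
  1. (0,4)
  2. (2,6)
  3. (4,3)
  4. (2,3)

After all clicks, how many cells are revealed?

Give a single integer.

Answer: 11

Derivation:
Click 1 (0,4) count=0: revealed 9 new [(0,3) (0,4) (0,5) (1,3) (1,4) (1,5) (2,3) (2,4) (2,5)] -> total=9
Click 2 (2,6) count=2: revealed 1 new [(2,6)] -> total=10
Click 3 (4,3) count=2: revealed 1 new [(4,3)] -> total=11
Click 4 (2,3) count=3: revealed 0 new [(none)] -> total=11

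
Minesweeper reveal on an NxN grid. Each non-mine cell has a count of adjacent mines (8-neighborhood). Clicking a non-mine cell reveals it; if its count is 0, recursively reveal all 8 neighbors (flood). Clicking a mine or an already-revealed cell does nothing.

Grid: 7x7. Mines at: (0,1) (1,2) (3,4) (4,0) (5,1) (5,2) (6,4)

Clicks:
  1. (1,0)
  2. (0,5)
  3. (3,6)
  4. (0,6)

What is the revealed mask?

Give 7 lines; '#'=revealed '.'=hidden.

Answer: ...####
#..####
...####
.....##
.....##
.....##
.....##

Derivation:
Click 1 (1,0) count=1: revealed 1 new [(1,0)] -> total=1
Click 2 (0,5) count=0: revealed 20 new [(0,3) (0,4) (0,5) (0,6) (1,3) (1,4) (1,5) (1,6) (2,3) (2,4) (2,5) (2,6) (3,5) (3,6) (4,5) (4,6) (5,5) (5,6) (6,5) (6,6)] -> total=21
Click 3 (3,6) count=0: revealed 0 new [(none)] -> total=21
Click 4 (0,6) count=0: revealed 0 new [(none)] -> total=21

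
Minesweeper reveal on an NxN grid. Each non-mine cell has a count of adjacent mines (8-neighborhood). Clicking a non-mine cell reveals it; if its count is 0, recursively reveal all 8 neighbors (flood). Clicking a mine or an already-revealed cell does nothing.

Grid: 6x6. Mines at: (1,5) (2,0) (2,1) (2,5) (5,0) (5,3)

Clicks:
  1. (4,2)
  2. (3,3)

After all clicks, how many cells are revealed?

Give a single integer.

Answer: 19

Derivation:
Click 1 (4,2) count=1: revealed 1 new [(4,2)] -> total=1
Click 2 (3,3) count=0: revealed 18 new [(0,0) (0,1) (0,2) (0,3) (0,4) (1,0) (1,1) (1,2) (1,3) (1,4) (2,2) (2,3) (2,4) (3,2) (3,3) (3,4) (4,3) (4,4)] -> total=19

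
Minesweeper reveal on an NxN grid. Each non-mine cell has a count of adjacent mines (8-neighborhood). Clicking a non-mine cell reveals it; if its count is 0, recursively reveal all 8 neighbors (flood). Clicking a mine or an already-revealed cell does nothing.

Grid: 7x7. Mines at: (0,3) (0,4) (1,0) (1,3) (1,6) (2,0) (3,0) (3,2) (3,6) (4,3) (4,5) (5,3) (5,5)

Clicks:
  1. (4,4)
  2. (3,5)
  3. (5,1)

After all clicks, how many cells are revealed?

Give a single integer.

Answer: 11

Derivation:
Click 1 (4,4) count=4: revealed 1 new [(4,4)] -> total=1
Click 2 (3,5) count=2: revealed 1 new [(3,5)] -> total=2
Click 3 (5,1) count=0: revealed 9 new [(4,0) (4,1) (4,2) (5,0) (5,1) (5,2) (6,0) (6,1) (6,2)] -> total=11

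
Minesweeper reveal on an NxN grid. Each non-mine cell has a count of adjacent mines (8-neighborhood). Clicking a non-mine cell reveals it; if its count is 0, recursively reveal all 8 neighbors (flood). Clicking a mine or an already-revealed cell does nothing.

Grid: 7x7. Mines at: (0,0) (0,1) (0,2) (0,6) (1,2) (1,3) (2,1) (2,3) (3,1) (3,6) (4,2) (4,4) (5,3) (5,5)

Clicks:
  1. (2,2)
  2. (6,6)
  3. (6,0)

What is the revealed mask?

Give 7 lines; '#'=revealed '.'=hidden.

Answer: .......
.......
..#....
.......
##.....
###....
###...#

Derivation:
Click 1 (2,2) count=5: revealed 1 new [(2,2)] -> total=1
Click 2 (6,6) count=1: revealed 1 new [(6,6)] -> total=2
Click 3 (6,0) count=0: revealed 8 new [(4,0) (4,1) (5,0) (5,1) (5,2) (6,0) (6,1) (6,2)] -> total=10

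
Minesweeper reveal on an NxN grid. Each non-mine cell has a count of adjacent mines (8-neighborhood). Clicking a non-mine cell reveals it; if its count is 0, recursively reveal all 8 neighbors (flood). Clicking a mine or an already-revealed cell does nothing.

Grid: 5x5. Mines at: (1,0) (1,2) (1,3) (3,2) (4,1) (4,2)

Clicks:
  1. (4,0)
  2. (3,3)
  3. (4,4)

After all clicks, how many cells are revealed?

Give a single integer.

Click 1 (4,0) count=1: revealed 1 new [(4,0)] -> total=1
Click 2 (3,3) count=2: revealed 1 new [(3,3)] -> total=2
Click 3 (4,4) count=0: revealed 5 new [(2,3) (2,4) (3,4) (4,3) (4,4)] -> total=7

Answer: 7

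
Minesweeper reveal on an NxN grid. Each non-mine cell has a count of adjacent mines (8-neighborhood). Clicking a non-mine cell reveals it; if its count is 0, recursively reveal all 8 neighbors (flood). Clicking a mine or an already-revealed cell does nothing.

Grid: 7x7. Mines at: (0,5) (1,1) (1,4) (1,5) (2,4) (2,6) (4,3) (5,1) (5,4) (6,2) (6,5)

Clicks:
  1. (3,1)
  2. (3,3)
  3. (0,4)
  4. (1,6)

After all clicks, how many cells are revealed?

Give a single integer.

Click 1 (3,1) count=0: revealed 9 new [(2,0) (2,1) (2,2) (3,0) (3,1) (3,2) (4,0) (4,1) (4,2)] -> total=9
Click 2 (3,3) count=2: revealed 1 new [(3,3)] -> total=10
Click 3 (0,4) count=3: revealed 1 new [(0,4)] -> total=11
Click 4 (1,6) count=3: revealed 1 new [(1,6)] -> total=12

Answer: 12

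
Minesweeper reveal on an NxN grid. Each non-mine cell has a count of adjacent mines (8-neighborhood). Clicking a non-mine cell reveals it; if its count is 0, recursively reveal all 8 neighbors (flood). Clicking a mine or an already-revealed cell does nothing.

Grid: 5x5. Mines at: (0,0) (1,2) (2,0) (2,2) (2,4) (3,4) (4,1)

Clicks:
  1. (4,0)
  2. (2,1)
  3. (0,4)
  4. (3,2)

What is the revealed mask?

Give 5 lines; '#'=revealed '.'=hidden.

Click 1 (4,0) count=1: revealed 1 new [(4,0)] -> total=1
Click 2 (2,1) count=3: revealed 1 new [(2,1)] -> total=2
Click 3 (0,4) count=0: revealed 4 new [(0,3) (0,4) (1,3) (1,4)] -> total=6
Click 4 (3,2) count=2: revealed 1 new [(3,2)] -> total=7

Answer: ...##
...##
.#...
..#..
#....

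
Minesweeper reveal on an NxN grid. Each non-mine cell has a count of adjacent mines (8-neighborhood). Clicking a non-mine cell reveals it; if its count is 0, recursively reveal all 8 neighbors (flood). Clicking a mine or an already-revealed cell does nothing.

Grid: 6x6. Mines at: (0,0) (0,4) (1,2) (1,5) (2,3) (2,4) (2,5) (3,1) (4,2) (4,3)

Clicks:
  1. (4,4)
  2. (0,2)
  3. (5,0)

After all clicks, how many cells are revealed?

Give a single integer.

Click 1 (4,4) count=1: revealed 1 new [(4,4)] -> total=1
Click 2 (0,2) count=1: revealed 1 new [(0,2)] -> total=2
Click 3 (5,0) count=0: revealed 4 new [(4,0) (4,1) (5,0) (5,1)] -> total=6

Answer: 6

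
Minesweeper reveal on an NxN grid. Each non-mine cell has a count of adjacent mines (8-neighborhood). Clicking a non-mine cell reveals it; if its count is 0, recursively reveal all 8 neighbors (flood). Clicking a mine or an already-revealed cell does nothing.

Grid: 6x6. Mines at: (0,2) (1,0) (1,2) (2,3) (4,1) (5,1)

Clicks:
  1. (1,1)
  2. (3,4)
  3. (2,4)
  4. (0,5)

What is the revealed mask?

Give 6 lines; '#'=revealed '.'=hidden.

Answer: ...###
.#.###
....##
..####
..####
..####

Derivation:
Click 1 (1,1) count=3: revealed 1 new [(1,1)] -> total=1
Click 2 (3,4) count=1: revealed 1 new [(3,4)] -> total=2
Click 3 (2,4) count=1: revealed 1 new [(2,4)] -> total=3
Click 4 (0,5) count=0: revealed 18 new [(0,3) (0,4) (0,5) (1,3) (1,4) (1,5) (2,5) (3,2) (3,3) (3,5) (4,2) (4,3) (4,4) (4,5) (5,2) (5,3) (5,4) (5,5)] -> total=21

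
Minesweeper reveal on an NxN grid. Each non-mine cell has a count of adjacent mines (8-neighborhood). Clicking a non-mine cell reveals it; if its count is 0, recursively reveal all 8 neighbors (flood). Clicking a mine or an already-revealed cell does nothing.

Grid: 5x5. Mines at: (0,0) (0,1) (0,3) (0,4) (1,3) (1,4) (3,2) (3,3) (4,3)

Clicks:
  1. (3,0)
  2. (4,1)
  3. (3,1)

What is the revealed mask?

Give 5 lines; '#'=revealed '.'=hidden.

Click 1 (3,0) count=0: revealed 8 new [(1,0) (1,1) (2,0) (2,1) (3,0) (3,1) (4,0) (4,1)] -> total=8
Click 2 (4,1) count=1: revealed 0 new [(none)] -> total=8
Click 3 (3,1) count=1: revealed 0 new [(none)] -> total=8

Answer: .....
##...
##...
##...
##...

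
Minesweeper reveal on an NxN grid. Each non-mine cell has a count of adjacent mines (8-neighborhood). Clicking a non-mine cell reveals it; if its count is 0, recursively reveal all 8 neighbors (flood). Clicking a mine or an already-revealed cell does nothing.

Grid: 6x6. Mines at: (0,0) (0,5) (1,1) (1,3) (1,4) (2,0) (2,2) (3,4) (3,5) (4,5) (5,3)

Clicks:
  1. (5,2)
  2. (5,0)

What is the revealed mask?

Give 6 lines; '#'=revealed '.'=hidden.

Answer: ......
......
......
###...
###...
###...

Derivation:
Click 1 (5,2) count=1: revealed 1 new [(5,2)] -> total=1
Click 2 (5,0) count=0: revealed 8 new [(3,0) (3,1) (3,2) (4,0) (4,1) (4,2) (5,0) (5,1)] -> total=9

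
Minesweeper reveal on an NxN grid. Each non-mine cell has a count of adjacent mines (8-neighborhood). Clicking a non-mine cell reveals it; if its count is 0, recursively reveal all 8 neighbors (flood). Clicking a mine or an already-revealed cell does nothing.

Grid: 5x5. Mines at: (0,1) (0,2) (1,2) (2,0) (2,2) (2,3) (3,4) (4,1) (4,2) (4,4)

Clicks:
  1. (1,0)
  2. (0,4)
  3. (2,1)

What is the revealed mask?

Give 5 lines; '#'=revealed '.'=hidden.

Answer: ...##
#..##
.#...
.....
.....

Derivation:
Click 1 (1,0) count=2: revealed 1 new [(1,0)] -> total=1
Click 2 (0,4) count=0: revealed 4 new [(0,3) (0,4) (1,3) (1,4)] -> total=5
Click 3 (2,1) count=3: revealed 1 new [(2,1)] -> total=6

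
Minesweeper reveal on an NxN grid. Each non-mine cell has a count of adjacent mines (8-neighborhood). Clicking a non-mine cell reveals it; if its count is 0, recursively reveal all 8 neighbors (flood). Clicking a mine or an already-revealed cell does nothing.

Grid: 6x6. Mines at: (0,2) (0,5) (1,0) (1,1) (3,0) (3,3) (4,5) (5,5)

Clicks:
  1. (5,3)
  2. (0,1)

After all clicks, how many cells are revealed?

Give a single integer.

Answer: 11

Derivation:
Click 1 (5,3) count=0: revealed 10 new [(4,0) (4,1) (4,2) (4,3) (4,4) (5,0) (5,1) (5,2) (5,3) (5,4)] -> total=10
Click 2 (0,1) count=3: revealed 1 new [(0,1)] -> total=11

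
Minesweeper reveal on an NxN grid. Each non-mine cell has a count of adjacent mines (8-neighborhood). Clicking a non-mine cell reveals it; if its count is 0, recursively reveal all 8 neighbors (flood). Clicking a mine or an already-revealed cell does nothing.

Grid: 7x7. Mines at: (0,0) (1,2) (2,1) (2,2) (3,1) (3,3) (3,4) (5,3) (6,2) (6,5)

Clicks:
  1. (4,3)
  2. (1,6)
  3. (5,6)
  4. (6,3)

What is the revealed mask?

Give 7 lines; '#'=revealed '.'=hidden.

Answer: ...####
...####
...####
.....##
...#.##
.....##
...#...

Derivation:
Click 1 (4,3) count=3: revealed 1 new [(4,3)] -> total=1
Click 2 (1,6) count=0: revealed 18 new [(0,3) (0,4) (0,5) (0,6) (1,3) (1,4) (1,5) (1,6) (2,3) (2,4) (2,5) (2,6) (3,5) (3,6) (4,5) (4,6) (5,5) (5,6)] -> total=19
Click 3 (5,6) count=1: revealed 0 new [(none)] -> total=19
Click 4 (6,3) count=2: revealed 1 new [(6,3)] -> total=20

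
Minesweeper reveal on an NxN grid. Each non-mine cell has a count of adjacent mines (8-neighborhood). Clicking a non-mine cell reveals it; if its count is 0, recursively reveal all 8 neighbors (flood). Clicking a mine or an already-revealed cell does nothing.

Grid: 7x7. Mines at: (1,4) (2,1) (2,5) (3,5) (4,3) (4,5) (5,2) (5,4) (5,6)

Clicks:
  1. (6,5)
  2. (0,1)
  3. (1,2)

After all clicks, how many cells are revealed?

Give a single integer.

Click 1 (6,5) count=2: revealed 1 new [(6,5)] -> total=1
Click 2 (0,1) count=0: revealed 8 new [(0,0) (0,1) (0,2) (0,3) (1,0) (1,1) (1,2) (1,3)] -> total=9
Click 3 (1,2) count=1: revealed 0 new [(none)] -> total=9

Answer: 9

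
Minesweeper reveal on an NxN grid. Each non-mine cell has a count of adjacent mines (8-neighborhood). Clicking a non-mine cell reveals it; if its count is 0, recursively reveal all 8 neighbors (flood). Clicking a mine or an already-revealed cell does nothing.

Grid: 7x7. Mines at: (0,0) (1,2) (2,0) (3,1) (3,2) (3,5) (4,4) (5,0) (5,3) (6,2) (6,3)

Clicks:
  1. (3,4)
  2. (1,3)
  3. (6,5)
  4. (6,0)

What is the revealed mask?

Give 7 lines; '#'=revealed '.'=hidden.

Answer: .......
...#...
.......
....#..
.....##
....###
#...###

Derivation:
Click 1 (3,4) count=2: revealed 1 new [(3,4)] -> total=1
Click 2 (1,3) count=1: revealed 1 new [(1,3)] -> total=2
Click 3 (6,5) count=0: revealed 8 new [(4,5) (4,6) (5,4) (5,5) (5,6) (6,4) (6,5) (6,6)] -> total=10
Click 4 (6,0) count=1: revealed 1 new [(6,0)] -> total=11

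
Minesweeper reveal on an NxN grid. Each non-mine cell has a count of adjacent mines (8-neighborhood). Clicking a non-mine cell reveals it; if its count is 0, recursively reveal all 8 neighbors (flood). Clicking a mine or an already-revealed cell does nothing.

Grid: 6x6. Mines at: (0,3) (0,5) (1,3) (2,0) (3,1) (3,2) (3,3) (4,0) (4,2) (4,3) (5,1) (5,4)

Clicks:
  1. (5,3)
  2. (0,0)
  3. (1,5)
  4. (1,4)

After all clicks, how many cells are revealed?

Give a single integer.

Answer: 9

Derivation:
Click 1 (5,3) count=3: revealed 1 new [(5,3)] -> total=1
Click 2 (0,0) count=0: revealed 6 new [(0,0) (0,1) (0,2) (1,0) (1,1) (1,2)] -> total=7
Click 3 (1,5) count=1: revealed 1 new [(1,5)] -> total=8
Click 4 (1,4) count=3: revealed 1 new [(1,4)] -> total=9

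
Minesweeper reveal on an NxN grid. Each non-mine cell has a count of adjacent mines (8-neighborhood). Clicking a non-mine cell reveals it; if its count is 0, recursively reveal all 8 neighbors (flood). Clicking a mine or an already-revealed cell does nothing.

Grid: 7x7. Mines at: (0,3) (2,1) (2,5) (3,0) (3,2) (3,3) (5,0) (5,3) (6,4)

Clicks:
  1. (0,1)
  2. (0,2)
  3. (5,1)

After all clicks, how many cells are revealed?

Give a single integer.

Click 1 (0,1) count=0: revealed 6 new [(0,0) (0,1) (0,2) (1,0) (1,1) (1,2)] -> total=6
Click 2 (0,2) count=1: revealed 0 new [(none)] -> total=6
Click 3 (5,1) count=1: revealed 1 new [(5,1)] -> total=7

Answer: 7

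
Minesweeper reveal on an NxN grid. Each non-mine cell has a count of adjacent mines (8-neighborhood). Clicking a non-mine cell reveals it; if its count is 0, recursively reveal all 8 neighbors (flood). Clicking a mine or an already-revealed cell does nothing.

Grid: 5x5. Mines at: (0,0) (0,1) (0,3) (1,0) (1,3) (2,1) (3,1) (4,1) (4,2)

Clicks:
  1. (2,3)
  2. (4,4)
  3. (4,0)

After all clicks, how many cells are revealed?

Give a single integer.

Answer: 7

Derivation:
Click 1 (2,3) count=1: revealed 1 new [(2,3)] -> total=1
Click 2 (4,4) count=0: revealed 5 new [(2,4) (3,3) (3,4) (4,3) (4,4)] -> total=6
Click 3 (4,0) count=2: revealed 1 new [(4,0)] -> total=7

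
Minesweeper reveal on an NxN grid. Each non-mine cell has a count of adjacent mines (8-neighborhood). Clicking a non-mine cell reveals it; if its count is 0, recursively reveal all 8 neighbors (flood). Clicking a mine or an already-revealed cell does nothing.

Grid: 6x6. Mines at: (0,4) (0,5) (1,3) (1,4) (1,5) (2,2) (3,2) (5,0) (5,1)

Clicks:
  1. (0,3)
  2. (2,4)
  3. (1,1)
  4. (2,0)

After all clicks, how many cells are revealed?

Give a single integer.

Answer: 14

Derivation:
Click 1 (0,3) count=3: revealed 1 new [(0,3)] -> total=1
Click 2 (2,4) count=3: revealed 1 new [(2,4)] -> total=2
Click 3 (1,1) count=1: revealed 1 new [(1,1)] -> total=3
Click 4 (2,0) count=0: revealed 11 new [(0,0) (0,1) (0,2) (1,0) (1,2) (2,0) (2,1) (3,0) (3,1) (4,0) (4,1)] -> total=14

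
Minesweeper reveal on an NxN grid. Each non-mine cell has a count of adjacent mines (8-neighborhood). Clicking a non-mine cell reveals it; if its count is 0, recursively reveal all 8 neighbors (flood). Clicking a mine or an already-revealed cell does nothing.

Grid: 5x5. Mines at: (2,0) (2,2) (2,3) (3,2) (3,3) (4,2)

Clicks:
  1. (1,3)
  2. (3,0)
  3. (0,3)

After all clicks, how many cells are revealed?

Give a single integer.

Click 1 (1,3) count=2: revealed 1 new [(1,3)] -> total=1
Click 2 (3,0) count=1: revealed 1 new [(3,0)] -> total=2
Click 3 (0,3) count=0: revealed 9 new [(0,0) (0,1) (0,2) (0,3) (0,4) (1,0) (1,1) (1,2) (1,4)] -> total=11

Answer: 11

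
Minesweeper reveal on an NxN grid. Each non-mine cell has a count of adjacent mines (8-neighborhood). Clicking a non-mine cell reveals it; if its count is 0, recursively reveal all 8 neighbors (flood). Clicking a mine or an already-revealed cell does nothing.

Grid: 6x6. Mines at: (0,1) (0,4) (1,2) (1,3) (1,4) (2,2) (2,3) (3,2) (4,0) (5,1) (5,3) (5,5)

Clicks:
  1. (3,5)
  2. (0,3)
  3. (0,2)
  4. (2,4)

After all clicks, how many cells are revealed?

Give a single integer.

Answer: 8

Derivation:
Click 1 (3,5) count=0: revealed 6 new [(2,4) (2,5) (3,4) (3,5) (4,4) (4,5)] -> total=6
Click 2 (0,3) count=4: revealed 1 new [(0,3)] -> total=7
Click 3 (0,2) count=3: revealed 1 new [(0,2)] -> total=8
Click 4 (2,4) count=3: revealed 0 new [(none)] -> total=8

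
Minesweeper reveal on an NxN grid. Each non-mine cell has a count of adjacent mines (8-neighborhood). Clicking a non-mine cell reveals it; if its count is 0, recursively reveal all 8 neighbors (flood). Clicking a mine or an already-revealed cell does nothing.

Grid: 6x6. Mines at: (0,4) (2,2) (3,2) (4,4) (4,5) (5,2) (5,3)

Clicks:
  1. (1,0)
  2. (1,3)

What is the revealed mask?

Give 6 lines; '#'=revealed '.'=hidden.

Click 1 (1,0) count=0: revealed 16 new [(0,0) (0,1) (0,2) (0,3) (1,0) (1,1) (1,2) (1,3) (2,0) (2,1) (3,0) (3,1) (4,0) (4,1) (5,0) (5,1)] -> total=16
Click 2 (1,3) count=2: revealed 0 new [(none)] -> total=16

Answer: ####..
####..
##....
##....
##....
##....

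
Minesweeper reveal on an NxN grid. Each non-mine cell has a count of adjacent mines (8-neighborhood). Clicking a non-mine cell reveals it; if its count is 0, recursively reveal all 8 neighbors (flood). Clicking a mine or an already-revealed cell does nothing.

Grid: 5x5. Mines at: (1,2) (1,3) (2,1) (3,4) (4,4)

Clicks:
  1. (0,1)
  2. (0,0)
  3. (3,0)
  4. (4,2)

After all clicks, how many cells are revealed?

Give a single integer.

Click 1 (0,1) count=1: revealed 1 new [(0,1)] -> total=1
Click 2 (0,0) count=0: revealed 3 new [(0,0) (1,0) (1,1)] -> total=4
Click 3 (3,0) count=1: revealed 1 new [(3,0)] -> total=5
Click 4 (4,2) count=0: revealed 7 new [(3,1) (3,2) (3,3) (4,0) (4,1) (4,2) (4,3)] -> total=12

Answer: 12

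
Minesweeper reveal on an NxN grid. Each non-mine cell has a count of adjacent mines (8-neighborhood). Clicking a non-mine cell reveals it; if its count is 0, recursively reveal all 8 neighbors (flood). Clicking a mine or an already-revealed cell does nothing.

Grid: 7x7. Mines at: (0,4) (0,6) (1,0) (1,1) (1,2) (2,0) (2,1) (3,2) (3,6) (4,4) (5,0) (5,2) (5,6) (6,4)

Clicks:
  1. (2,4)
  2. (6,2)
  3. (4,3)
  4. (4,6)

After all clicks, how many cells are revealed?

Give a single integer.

Answer: 12

Derivation:
Click 1 (2,4) count=0: revealed 9 new [(1,3) (1,4) (1,5) (2,3) (2,4) (2,5) (3,3) (3,4) (3,5)] -> total=9
Click 2 (6,2) count=1: revealed 1 new [(6,2)] -> total=10
Click 3 (4,3) count=3: revealed 1 new [(4,3)] -> total=11
Click 4 (4,6) count=2: revealed 1 new [(4,6)] -> total=12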